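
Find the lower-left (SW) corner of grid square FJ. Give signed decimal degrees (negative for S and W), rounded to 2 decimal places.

0.00, -80.00

Field F=5, J=9: +5·20° lon, +9·10° lat → SW at lon -80°, lat 0°.
latitude 0.00, longitude -80.00.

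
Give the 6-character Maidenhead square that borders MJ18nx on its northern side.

Latitude subsquare x = 23; +1 → 24, wraps to 0 = a, carry into square.
Latitude square 8; +1 → 9.
The longitude characters are unchanged.

MJ19na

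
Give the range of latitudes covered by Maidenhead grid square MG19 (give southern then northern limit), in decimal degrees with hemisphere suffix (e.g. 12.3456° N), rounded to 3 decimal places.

21.000° S, 20.000° S

Field M=12, G=6: +12·20° lon, +6·10° lat → SW at lon 60°, lat -30°.
Square 1, 9: +1·2° lon, +9·1° lat → SW at lon 62°, lat -21°.
Cell spans 2° lon × 1° lat.
south 21.000° S, north 20.000° S.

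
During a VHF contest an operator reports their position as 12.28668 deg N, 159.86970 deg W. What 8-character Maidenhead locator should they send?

Shift to the Maidenhead origin (180°W, 90°S): lon 20.13030, lat 102.28668.
Field (20°×10°, letters A–R): lon ⌊20.13030/20⌋ = 1 → B; lat ⌊102.28668/10⌋ = 10 → K.
Square (2°×1°, digits 0–9): lon ⌊0.13030/2⌋ = 0; lat ⌊2.28668/1⌋ = 2.
Subsquare (5′×2.5′, letters a–x): lon ⌊0.13030/0.0833333⌋ = 1 → b; lat ⌊0.28668/0.0416667⌋ = 6 → g.
Extended square (30″×15″, digits 0–9): lon ⌊0.04697/0.00833333⌋ = 5; lat ⌊0.03668/0.00416667⌋ = 8.

BK02bg58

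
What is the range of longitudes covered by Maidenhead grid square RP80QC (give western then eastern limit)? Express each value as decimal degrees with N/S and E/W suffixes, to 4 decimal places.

177.3333° E, 177.4167° E

Field R=17, P=15: +17·20° lon, +15·10° lat → SW at lon 160°, lat 60°.
Square 8, 0: +8·2° lon, +0·1° lat → SW at lon 176°, lat 60°.
Subsquare q=16, c=2: +16·0.0833333° lon, +2·0.0416667° lat → SW at lon 177.333°, lat 60.0833°.
Cell spans 0.0833333° lon × 0.0416667° lat.
west 177.3333° E, east 177.4167° E.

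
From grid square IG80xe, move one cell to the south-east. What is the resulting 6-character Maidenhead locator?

IG90ad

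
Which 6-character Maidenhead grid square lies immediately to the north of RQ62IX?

RQ63ia

Latitude subsquare x = 23; +1 → 24, wraps to 0 = a, carry into square.
Latitude square 2; +1 → 3.
The longitude characters are unchanged.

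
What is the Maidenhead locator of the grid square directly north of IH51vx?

IH52va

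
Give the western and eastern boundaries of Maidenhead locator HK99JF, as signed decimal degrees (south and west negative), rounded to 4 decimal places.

-21.2500, -21.1667

Field H=7, K=10: +7·20° lon, +10·10° lat → SW at lon -40°, lat 10°.
Square 9, 9: +9·2° lon, +9·1° lat → SW at lon -22°, lat 19°.
Subsquare j=9, f=5: +9·0.0833333° lon, +5·0.0416667° lat → SW at lon -21.25°, lat 19.2083°.
Cell spans 0.0833333° lon × 0.0416667° lat.
west -21.2500, east -21.1667.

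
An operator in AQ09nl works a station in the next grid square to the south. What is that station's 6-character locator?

Latitude subsquare l = 11; −1 → 10 = k.
The longitude characters are unchanged.

AQ09nk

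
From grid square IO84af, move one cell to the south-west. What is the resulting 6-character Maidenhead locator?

IO74xe

Longitude subsquare a = 0; −1 → -1, wraps to 23 = x, carry into square.
Longitude square 8; −1 → 7.
Latitude subsquare f = 5; −1 → 4 = e.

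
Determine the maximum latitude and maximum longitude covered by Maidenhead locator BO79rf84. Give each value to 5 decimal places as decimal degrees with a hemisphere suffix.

Field B=1, O=14: +1·20° lon, +14·10° lat → SW at lon -160°, lat 50°.
Square 7, 9: +7·2° lon, +9·1° lat → SW at lon -146°, lat 59°.
Subsquare r=17, f=5: +17·0.0833333° lon, +5·0.0416667° lat → SW at lon -144.583°, lat 59.2083°.
Extended square 8, 4: +8·0.00833333° lon, +4·0.00416667° lat → SW at lon -144.517°, lat 59.225°.
Cell spans 0.00833333° lon × 0.00416667° lat. NE corner is SW corner plus one full cell.
latitude 59.22917° N, longitude 144.50833° W.

59.22917° N, 144.50833° W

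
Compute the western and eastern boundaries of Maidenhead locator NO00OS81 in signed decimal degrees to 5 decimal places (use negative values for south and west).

Field N=13, O=14: +13·20° lon, +14·10° lat → SW at lon 80°, lat 50°.
Square 0, 0: +0·2° lon, +0·1° lat → SW at lon 80°, lat 50°.
Subsquare o=14, s=18: +14·0.0833333° lon, +18·0.0416667° lat → SW at lon 81.1667°, lat 50.75°.
Extended square 8, 1: +8·0.00833333° lon, +1·0.00416667° lat → SW at lon 81.2333°, lat 50.7542°.
Cell spans 0.00833333° lon × 0.00416667° lat.
west 81.23333, east 81.24167.

81.23333, 81.24167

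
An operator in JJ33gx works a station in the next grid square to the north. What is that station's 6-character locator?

JJ34ga

Latitude subsquare x = 23; +1 → 24, wraps to 0 = a, carry into square.
Latitude square 3; +1 → 4.
The longitude characters are unchanged.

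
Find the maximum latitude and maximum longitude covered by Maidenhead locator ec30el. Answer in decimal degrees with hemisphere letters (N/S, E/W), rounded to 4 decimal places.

69.5000° S, 93.5833° W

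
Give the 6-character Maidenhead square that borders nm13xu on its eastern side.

Longitude subsquare x = 23; +1 → 24, wraps to 0 = a, carry into square.
Longitude square 1; +1 → 2.
The latitude characters are unchanged.

NM23au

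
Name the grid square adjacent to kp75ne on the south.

KP75nd

Latitude subsquare e = 4; −1 → 3 = d.
The longitude characters are unchanged.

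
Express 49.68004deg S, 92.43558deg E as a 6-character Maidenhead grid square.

Offset from 180°W / 90°S: lon 272.4356°, lat 40.3200°.
Field: lon ⌊272.4356/20⌋ = 13 → N; lat ⌊40.3200/10⌋ = 4 → E.
Square: lon ⌊12.4356/2⌋ = 6; lat ⌊0.3200/1⌋ = 0.
Subsquare: lon ⌊0.4356/0.0833333⌋ = 5 → f; lat ⌊0.3200/0.0416667⌋ = 7 → h.

NE60fh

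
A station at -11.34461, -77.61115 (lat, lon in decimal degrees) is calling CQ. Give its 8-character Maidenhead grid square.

FH18ep67

Add 180° to longitude and 90° to latitude: 102.38885, 78.65539.
Field: 102.38885/20 → 5 → F, 78.65539/10 → 7 → H; chars FH.
Square: 2.38885/2 → 1, 8.65539/1 → 8; chars 18.
Subsquare: 0.38885/0.0833333 → 4 → e, 0.65539/0.0416667 → 15 → p; chars ep.
Extended square: 0.05552/0.00833333 → 6, 0.03039/0.00416667 → 7; chars 67.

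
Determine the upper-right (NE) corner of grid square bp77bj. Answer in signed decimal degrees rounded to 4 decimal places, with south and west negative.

67.4167, -145.8333

Field B=1, P=15: +1·20° lon, +15·10° lat → SW at lon -160°, lat 60°.
Square 7, 7: +7·2° lon, +7·1° lat → SW at lon -146°, lat 67°.
Subsquare b=1, j=9: +1·0.0833333° lon, +9·0.0416667° lat → SW at lon -145.917°, lat 67.375°.
Cell spans 0.0833333° lon × 0.0416667° lat. NE corner is SW corner plus one full cell.
latitude 67.4167, longitude -145.8333.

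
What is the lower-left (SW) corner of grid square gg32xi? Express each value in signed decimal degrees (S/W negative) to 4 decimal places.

-27.6667, -52.0833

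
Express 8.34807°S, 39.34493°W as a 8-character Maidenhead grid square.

Offset from 180°W / 90°S: lon 140.65507°, lat 81.65193°.
Field: 140.65507/20 → 7 → H, 81.65193/10 → 8 → I; chars HI.
Square: 0.65507/2 → 0, 1.65193/1 → 1; chars 01.
Subsquare: 0.65507/0.0833333 → 7 → h, 0.65193/0.0416667 → 15 → p; chars hp.
Extended square: 0.07174/0.00833333 → 8, 0.02693/0.00416667 → 6; chars 86.

HI01hp86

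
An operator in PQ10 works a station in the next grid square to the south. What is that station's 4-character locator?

Latitude square 0; −1 → -1, wraps to 9, carry into field.
Latitude field Q = 16; −1 → 15 = P.
The longitude characters are unchanged.

PP19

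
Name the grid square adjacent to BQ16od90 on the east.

Longitude extended square 9; +1 → 10, wraps to 0, carry into subsquare.
Longitude subsquare o = 14; +1 → 15 = p.
The latitude characters are unchanged.

BQ16pd00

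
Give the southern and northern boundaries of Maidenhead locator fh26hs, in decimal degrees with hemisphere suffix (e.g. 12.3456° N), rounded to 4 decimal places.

Field F=5, H=7: +5·20° lon, +7·10° lat → SW at lon -80°, lat -20°.
Square 2, 6: +2·2° lon, +6·1° lat → SW at lon -76°, lat -14°.
Subsquare h=7, s=18: +7·0.0833333° lon, +18·0.0416667° lat → SW at lon -75.4167°, lat -13.25°.
Cell spans 0.0833333° lon × 0.0416667° lat.
south 13.2500° S, north 13.2083° S.

13.2500° S, 13.2083° S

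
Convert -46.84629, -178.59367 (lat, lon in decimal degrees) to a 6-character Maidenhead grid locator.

Offset from 180°W / 90°S: lon 1.4063°, lat 43.1537°.
Field (20°×10°, letters A–R): 1.4063/20 → 0 → A, 43.1537/10 → 4 → E; chars AE.
Square (2°×1°, digits 0–9): 1.4063/2 → 0, 3.1537/1 → 3; chars 03.
Subsquare (5′×2.5′, letters a–x): 1.4063/0.0833333 → 16 → q, 0.1537/0.0416667 → 3 → d; chars qd.

AE03qd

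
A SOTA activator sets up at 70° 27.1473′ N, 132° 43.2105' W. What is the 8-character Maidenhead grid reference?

Offset from 180°W / 90°S: lon 47.27982°, lat 160.45245°.
Field: lon ⌊47.27982/20⌋ = 2 → C; lat ⌊160.45245/10⌋ = 16 → Q.
Square: lon ⌊7.27982/2⌋ = 3; lat ⌊0.45245/1⌋ = 0.
Subsquare: lon ⌊1.27982/0.0833333⌋ = 15 → p; lat ⌊0.45245/0.0416667⌋ = 10 → k.
Extended square: lon ⌊0.02982/0.00833333⌋ = 3; lat ⌊0.03579/0.00416667⌋ = 8.

CQ30pk38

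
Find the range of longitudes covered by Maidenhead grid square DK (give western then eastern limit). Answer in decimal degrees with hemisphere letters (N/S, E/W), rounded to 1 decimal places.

Field D=3, K=10: +3·20° lon, +10·10° lat → SW at lon -120°, lat 10°.
Cell spans 20° lon × 10° lat.
west 120.0° W, east 100.0° W.

120.0° W, 100.0° W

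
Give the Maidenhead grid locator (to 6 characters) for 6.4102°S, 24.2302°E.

Shift to the Maidenhead origin (180°W, 90°S): lon 204.2302, lat 83.5898.
Field (20°×10°, letters A–R): lon ⌊204.2302/20⌋ = 10 → K; lat ⌊83.5898/10⌋ = 8 → I.
Square (2°×1°, digits 0–9): lon ⌊4.2302/2⌋ = 2; lat ⌊3.5898/1⌋ = 3.
Subsquare (5′×2.5′, letters a–x): lon ⌊0.2302/0.0833333⌋ = 2 → c; lat ⌊0.5898/0.0416667⌋ = 14 → o.

KI23co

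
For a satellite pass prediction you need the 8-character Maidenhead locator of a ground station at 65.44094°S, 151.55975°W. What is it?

BC44fn24

Add 180° to longitude and 90° to latitude: 28.44025, 24.55906.
Field (20°×10°, letters A–R): 28.44025/20 → 1 → B, 24.55906/10 → 2 → C; chars BC.
Square (2°×1°, digits 0–9): 8.44025/2 → 4, 4.55906/1 → 4; chars 44.
Subsquare (5′×2.5′, letters a–x): 0.44025/0.0833333 → 5 → f, 0.55906/0.0416667 → 13 → n; chars fn.
Extended square (30″×15″, digits 0–9): 0.02358/0.00833333 → 2, 0.01739/0.00416667 → 4; chars 24.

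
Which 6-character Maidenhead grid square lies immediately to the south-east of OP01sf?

OP01te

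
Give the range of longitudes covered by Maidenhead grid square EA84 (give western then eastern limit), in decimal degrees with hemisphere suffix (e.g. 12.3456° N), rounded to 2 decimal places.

Field E=4, A=0: +4·20° lon, +0·10° lat → SW at lon -100°, lat -90°.
Square 8, 4: +8·2° lon, +4·1° lat → SW at lon -84°, lat -86°.
Cell spans 2° lon × 1° lat.
west 84.00° W, east 82.00° W.

84.00° W, 82.00° W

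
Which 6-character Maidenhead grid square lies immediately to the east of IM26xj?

IM36aj

Longitude subsquare x = 23; +1 → 24, wraps to 0 = a, carry into square.
Longitude square 2; +1 → 3.
The latitude characters are unchanged.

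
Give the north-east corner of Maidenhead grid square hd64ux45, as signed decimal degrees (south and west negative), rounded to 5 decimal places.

Field H=7, D=3: +7·20° lon, +3·10° lat → SW at lon -40°, lat -60°.
Square 6, 4: +6·2° lon, +4·1° lat → SW at lon -28°, lat -56°.
Subsquare u=20, x=23: +20·0.0833333° lon, +23·0.0416667° lat → SW at lon -26.3333°, lat -55.0417°.
Extended square 4, 5: +4·0.00833333° lon, +5·0.00416667° lat → SW at lon -26.3°, lat -55.0208°.
Cell spans 0.00833333° lon × 0.00416667° lat. NE corner is SW corner plus one full cell.
latitude -55.01667, longitude -26.29167.

-55.01667, -26.29167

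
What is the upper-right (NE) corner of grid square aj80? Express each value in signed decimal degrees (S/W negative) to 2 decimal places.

1.00, -162.00

Field A=0, J=9: +0·20° lon, +9·10° lat → SW at lon -180°, lat 0°.
Square 8, 0: +8·2° lon, +0·1° lat → SW at lon -164°, lat 0°.
Cell spans 2° lon × 1° lat. NE corner is SW corner plus one full cell.
latitude 1.00, longitude -162.00.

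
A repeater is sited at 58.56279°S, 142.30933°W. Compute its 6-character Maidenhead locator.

BD81uk

Shift to the Maidenhead origin (180°W, 90°S): lon 37.6907, lat 31.4372.
Field (20°×10°, letters A–R): lon ⌊37.6907/20⌋ = 1 → B; lat ⌊31.4372/10⌋ = 3 → D.
Square (2°×1°, digits 0–9): lon ⌊17.6907/2⌋ = 8; lat ⌊1.4372/1⌋ = 1.
Subsquare (5′×2.5′, letters a–x): lon ⌊1.6907/0.0833333⌋ = 20 → u; lat ⌊0.4372/0.0416667⌋ = 10 → k.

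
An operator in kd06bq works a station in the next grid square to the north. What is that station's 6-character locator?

Latitude subsquare q = 16; +1 → 17 = r.
The longitude characters are unchanged.

KD06br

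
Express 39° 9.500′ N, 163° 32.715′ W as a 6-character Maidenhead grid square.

Shift to the Maidenhead origin (180°W, 90°S): lon 16.4547, lat 129.1583.
Field: lon ⌊16.4547/20⌋ = 0 → A; lat ⌊129.1583/10⌋ = 12 → M.
Square: lon ⌊16.4547/2⌋ = 8; lat ⌊9.1583/1⌋ = 9.
Subsquare: lon ⌊0.4547/0.0833333⌋ = 5 → f; lat ⌊0.1583/0.0416667⌋ = 3 → d.

AM89fd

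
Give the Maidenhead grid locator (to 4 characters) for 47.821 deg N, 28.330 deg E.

KN47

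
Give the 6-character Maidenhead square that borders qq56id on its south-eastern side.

QQ56jc

Longitude subsquare i = 8; +1 → 9 = j.
Latitude subsquare d = 3; −1 → 2 = c.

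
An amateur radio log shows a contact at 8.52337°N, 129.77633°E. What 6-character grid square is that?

PJ48vm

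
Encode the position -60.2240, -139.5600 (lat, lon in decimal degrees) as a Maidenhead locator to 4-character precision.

CC09

Shift to the Maidenhead origin (180°W, 90°S): lon 40.44, lat 29.78.
Field (20°×10°, letters A–R): 40.44/20 → 2 → C, 29.78/10 → 2 → C; chars CC.
Square (2°×1°, digits 0–9): 0.44/2 → 0, 9.78/1 → 9; chars 09.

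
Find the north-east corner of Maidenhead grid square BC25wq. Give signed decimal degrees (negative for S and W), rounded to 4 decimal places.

-64.2917, -154.0833

Field B=1, C=2: +1·20° lon, +2·10° lat → SW at lon -160°, lat -70°.
Square 2, 5: +2·2° lon, +5·1° lat → SW at lon -156°, lat -65°.
Subsquare w=22, q=16: +22·0.0833333° lon, +16·0.0416667° lat → SW at lon -154.167°, lat -64.3333°.
Cell spans 0.0833333° lon × 0.0416667° lat. NE corner is SW corner plus one full cell.
latitude -64.2917, longitude -154.0833.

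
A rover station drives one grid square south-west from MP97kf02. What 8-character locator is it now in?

MP97jf91

Longitude extended square 0; −1 → -1, wraps to 9, carry into subsquare.
Longitude subsquare k = 10; −1 → 9 = j.
Latitude extended square 2; −1 → 1.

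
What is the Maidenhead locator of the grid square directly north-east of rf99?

AG00

Longitude square 9; +1 → 10, wraps to 0, carry into field.
Longitude field R = 17; +1 → 18, wraps to 0 = A, wrapping around the antimeridian.
Latitude square 9; +1 → 10, wraps to 0, carry into field.
Latitude field F = 5; +1 → 6 = G.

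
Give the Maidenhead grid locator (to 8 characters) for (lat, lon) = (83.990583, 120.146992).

Shift to the Maidenhead origin (180°W, 90°S): lon 300.14699, lat 173.99058.
Field (20°×10°, letters A–R): lon ⌊300.14699/20⌋ = 15 → P; lat ⌊173.99058/10⌋ = 17 → R.
Square (2°×1°, digits 0–9): lon ⌊0.14699/2⌋ = 0; lat ⌊3.99058/1⌋ = 3.
Subsquare (5′×2.5′, letters a–x): lon ⌊0.14699/0.0833333⌋ = 1 → b; lat ⌊0.99058/0.0416667⌋ = 23 → x.
Extended square (30″×15″, digits 0–9): lon ⌊0.06366/0.00833333⌋ = 7; lat ⌊0.03225/0.00416667⌋ = 7.

PR03bx77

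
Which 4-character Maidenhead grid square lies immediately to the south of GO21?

GO20

Latitude square 1; −1 → 0.
The longitude characters are unchanged.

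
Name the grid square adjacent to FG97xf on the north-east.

Longitude subsquare x = 23; +1 → 24, wraps to 0 = a, carry into square.
Longitude square 9; +1 → 10, wraps to 0, carry into field.
Longitude field F = 5; +1 → 6 = G.
Latitude subsquare f = 5; +1 → 6 = g.

GG07ag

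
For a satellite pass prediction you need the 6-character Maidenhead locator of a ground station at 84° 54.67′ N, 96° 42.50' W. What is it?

Offset from 180°W / 90°S: lon 83.2917°, lat 174.9112°.
Field: 83.2917/20 → 4 → E, 174.9112/10 → 17 → R; chars ER.
Square: 3.2917/2 → 1, 4.9112/1 → 4; chars 14.
Subsquare: 1.2917/0.0833333 → 15 → p, 0.9112/0.0416667 → 21 → v; chars pv.

ER14pv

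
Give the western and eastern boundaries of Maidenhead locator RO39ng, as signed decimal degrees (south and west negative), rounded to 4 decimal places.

Field R=17, O=14: +17·20° lon, +14·10° lat → SW at lon 160°, lat 50°.
Square 3, 9: +3·2° lon, +9·1° lat → SW at lon 166°, lat 59°.
Subsquare n=13, g=6: +13·0.0833333° lon, +6·0.0416667° lat → SW at lon 167.083°, lat 59.25°.
Cell spans 0.0833333° lon × 0.0416667° lat.
west 167.0833, east 167.1667.

167.0833, 167.1667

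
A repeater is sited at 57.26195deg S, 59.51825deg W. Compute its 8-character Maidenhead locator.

GD02fr77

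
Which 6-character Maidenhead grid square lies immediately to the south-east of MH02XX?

MH12aw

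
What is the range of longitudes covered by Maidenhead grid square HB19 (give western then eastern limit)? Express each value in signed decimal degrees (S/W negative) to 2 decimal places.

Field H=7, B=1: +7·20° lon, +1·10° lat → SW at lon -40°, lat -80°.
Square 1, 9: +1·2° lon, +9·1° lat → SW at lon -38°, lat -71°.
Cell spans 2° lon × 1° lat.
west -38.00, east -36.00.

-38.00, -36.00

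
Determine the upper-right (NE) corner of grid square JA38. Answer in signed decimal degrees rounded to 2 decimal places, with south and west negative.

Field J=9, A=0: +9·20° lon, +0·10° lat → SW at lon 0°, lat -90°.
Square 3, 8: +3·2° lon, +8·1° lat → SW at lon 6°, lat -82°.
Cell spans 2° lon × 1° lat. NE corner is SW corner plus one full cell.
latitude -81.00, longitude 8.00.

-81.00, 8.00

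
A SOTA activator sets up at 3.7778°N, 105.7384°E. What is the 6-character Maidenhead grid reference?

Shift to the Maidenhead origin (180°W, 90°S): lon 285.7384, lat 93.7778.
Field (20°×10°, letters A–R): lon ⌊285.7384/20⌋ = 14 → O; lat ⌊93.7778/10⌋ = 9 → J.
Square (2°×1°, digits 0–9): lon ⌊5.7384/2⌋ = 2; lat ⌊3.7778/1⌋ = 3.
Subsquare (5′×2.5′, letters a–x): lon ⌊1.7384/0.0833333⌋ = 20 → u; lat ⌊0.7778/0.0416667⌋ = 18 → s.

OJ23us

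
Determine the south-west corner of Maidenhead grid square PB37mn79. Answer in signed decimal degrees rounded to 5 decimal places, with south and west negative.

-72.42083, 127.05833

Field P=15, B=1: +15·20° lon, +1·10° lat → SW at lon 120°, lat -80°.
Square 3, 7: +3·2° lon, +7·1° lat → SW at lon 126°, lat -73°.
Subsquare m=12, n=13: +12·0.0833333° lon, +13·0.0416667° lat → SW at lon 127°, lat -72.4583°.
Extended square 7, 9: +7·0.00833333° lon, +9·0.00416667° lat → SW at lon 127.058°, lat -72.4208°.
latitude -72.42083, longitude 127.05833.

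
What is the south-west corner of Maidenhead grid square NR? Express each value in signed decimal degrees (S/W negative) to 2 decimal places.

80.00, 80.00

Field N=13, R=17: +13·20° lon, +17·10° lat → SW at lon 80°, lat 80°.
latitude 80.00, longitude 80.00.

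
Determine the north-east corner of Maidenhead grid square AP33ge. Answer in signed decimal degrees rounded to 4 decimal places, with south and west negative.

Field A=0, P=15: +0·20° lon, +15·10° lat → SW at lon -180°, lat 60°.
Square 3, 3: +3·2° lon, +3·1° lat → SW at lon -174°, lat 63°.
Subsquare g=6, e=4: +6·0.0833333° lon, +4·0.0416667° lat → SW at lon -173.5°, lat 63.1667°.
Cell spans 0.0833333° lon × 0.0416667° lat. NE corner is SW corner plus one full cell.
latitude 63.2083, longitude -173.4167.

63.2083, -173.4167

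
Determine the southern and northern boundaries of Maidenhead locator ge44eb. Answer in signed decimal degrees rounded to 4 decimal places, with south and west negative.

Field G=6, E=4: +6·20° lon, +4·10° lat → SW at lon -60°, lat -50°.
Square 4, 4: +4·2° lon, +4·1° lat → SW at lon -52°, lat -46°.
Subsquare e=4, b=1: +4·0.0833333° lon, +1·0.0416667° lat → SW at lon -51.6667°, lat -45.9583°.
Cell spans 0.0833333° lon × 0.0416667° lat.
south -45.9583, north -45.9167.

-45.9583, -45.9167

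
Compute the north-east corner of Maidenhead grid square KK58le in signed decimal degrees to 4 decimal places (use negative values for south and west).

18.2083, 31.0000

Field K=10, K=10: +10·20° lon, +10·10° lat → SW at lon 20°, lat 10°.
Square 5, 8: +5·2° lon, +8·1° lat → SW at lon 30°, lat 18°.
Subsquare l=11, e=4: +11·0.0833333° lon, +4·0.0416667° lat → SW at lon 30.9167°, lat 18.1667°.
Cell spans 0.0833333° lon × 0.0416667° lat. NE corner is SW corner plus one full cell.
latitude 18.2083, longitude 31.0000.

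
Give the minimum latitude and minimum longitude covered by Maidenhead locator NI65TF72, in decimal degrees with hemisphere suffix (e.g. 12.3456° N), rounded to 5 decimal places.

Field N=13, I=8: +13·20° lon, +8·10° lat → SW at lon 80°, lat -10°.
Square 6, 5: +6·2° lon, +5·1° lat → SW at lon 92°, lat -5°.
Subsquare t=19, f=5: +19·0.0833333° lon, +5·0.0416667° lat → SW at lon 93.5833°, lat -4.79167°.
Extended square 7, 2: +7·0.00833333° lon, +2·0.00416667° lat → SW at lon 93.6417°, lat -4.78333°.
latitude 4.78333° S, longitude 93.64167° E.

4.78333° S, 93.64167° E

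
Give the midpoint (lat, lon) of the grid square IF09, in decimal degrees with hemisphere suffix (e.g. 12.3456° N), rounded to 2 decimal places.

30.50° S, 19.00° W

Field I=8, F=5: +8·20° lon, +5·10° lat → SW at lon -20°, lat -40°.
Square 0, 9: +0·2° lon, +9·1° lat → SW at lon -20°, lat -31°.
Cell spans 2° lon × 1° lat. Centre is SW corner plus half of each.
latitude 30.50° S, longitude 19.00° W.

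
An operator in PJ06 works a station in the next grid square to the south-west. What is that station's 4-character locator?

OJ95

Longitude square 0; −1 → -1, wraps to 9, carry into field.
Longitude field P = 15; −1 → 14 = O.
Latitude square 6; −1 → 5.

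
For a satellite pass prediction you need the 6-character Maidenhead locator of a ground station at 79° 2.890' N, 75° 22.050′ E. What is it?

MQ79qb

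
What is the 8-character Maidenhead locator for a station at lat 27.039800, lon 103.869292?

OL17wa49

Add 180° to longitude and 90° to latitude: 283.86929, 117.03980.
Field: lon ⌊283.86929/20⌋ = 14 → O; lat ⌊117.03980/10⌋ = 11 → L.
Square: lon ⌊3.86929/2⌋ = 1; lat ⌊7.03980/1⌋ = 7.
Subsquare: lon ⌊1.86929/0.0833333⌋ = 22 → w; lat ⌊0.03980/0.0416667⌋ = 0 → a.
Extended square: lon ⌊0.03596/0.00833333⌋ = 4; lat ⌊0.03980/0.00416667⌋ = 9.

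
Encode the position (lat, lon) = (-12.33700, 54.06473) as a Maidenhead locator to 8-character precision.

LH77ap79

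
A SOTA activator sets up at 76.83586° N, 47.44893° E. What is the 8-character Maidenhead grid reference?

Offset from 180°W / 90°S: lon 227.44893°, lat 166.83586°.
Field: 227.44893/20 → 11 → L, 166.83586/10 → 16 → Q; chars LQ.
Square: 7.44893/2 → 3, 6.83586/1 → 6; chars 36.
Subsquare: 1.44893/0.0833333 → 17 → r, 0.83586/0.0416667 → 20 → u; chars ru.
Extended square: 0.03226/0.00833333 → 3, 0.00253/0.00416667 → 0; chars 30.

LQ36ru30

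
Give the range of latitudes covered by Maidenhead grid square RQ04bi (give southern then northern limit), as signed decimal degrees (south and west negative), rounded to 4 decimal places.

74.3333, 74.3750

Field R=17, Q=16: +17·20° lon, +16·10° lat → SW at lon 160°, lat 70°.
Square 0, 4: +0·2° lon, +4·1° lat → SW at lon 160°, lat 74°.
Subsquare b=1, i=8: +1·0.0833333° lon, +8·0.0416667° lat → SW at lon 160.083°, lat 74.3333°.
Cell spans 0.0833333° lon × 0.0416667° lat.
south 74.3333, north 74.3750.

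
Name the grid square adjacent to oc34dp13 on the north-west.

OC34dp04

Longitude extended square 1; −1 → 0.
Latitude extended square 3; +1 → 4.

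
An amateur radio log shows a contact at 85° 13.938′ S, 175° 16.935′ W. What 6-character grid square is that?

AA24is

Offset from 180°W / 90°S: lon 4.7177°, lat 4.7677°.
Field: lon ⌊4.7177/20⌋ = 0 → A; lat ⌊4.7677/10⌋ = 0 → A.
Square: lon ⌊4.7177/2⌋ = 2; lat ⌊4.7677/1⌋ = 4.
Subsquare: lon ⌊0.7177/0.0833333⌋ = 8 → i; lat ⌊0.7677/0.0416667⌋ = 18 → s.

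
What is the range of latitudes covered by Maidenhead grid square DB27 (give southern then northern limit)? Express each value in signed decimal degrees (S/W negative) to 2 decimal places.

-73.00, -72.00

Field D=3, B=1: +3·20° lon, +1·10° lat → SW at lon -120°, lat -80°.
Square 2, 7: +2·2° lon, +7·1° lat → SW at lon -116°, lat -73°.
Cell spans 2° lon × 1° lat.
south -73.00, north -72.00.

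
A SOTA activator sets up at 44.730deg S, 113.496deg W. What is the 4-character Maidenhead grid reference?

Offset from 180°W / 90°S: lon 66.50°, lat 45.27°.
Field: lon ⌊66.50/20⌋ = 3 → D; lat ⌊45.27/10⌋ = 4 → E.
Square: lon ⌊6.50/2⌋ = 3; lat ⌊5.27/1⌋ = 5.

DE35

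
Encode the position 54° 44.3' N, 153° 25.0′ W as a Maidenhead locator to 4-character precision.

BO34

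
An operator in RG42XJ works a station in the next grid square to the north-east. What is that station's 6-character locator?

Longitude subsquare x = 23; +1 → 24, wraps to 0 = a, carry into square.
Longitude square 4; +1 → 5.
Latitude subsquare j = 9; +1 → 10 = k.

RG52ak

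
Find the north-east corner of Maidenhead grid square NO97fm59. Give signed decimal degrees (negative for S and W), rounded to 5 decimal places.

57.54167, 98.46667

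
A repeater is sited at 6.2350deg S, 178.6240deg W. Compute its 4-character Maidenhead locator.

Add 180° to longitude and 90° to latitude: 1.38, 83.77.
Field (20°×10°, letters A–R): 1.38/20 → 0 → A, 83.77/10 → 8 → I; chars AI.
Square (2°×1°, digits 0–9): 1.38/2 → 0, 3.77/1 → 3; chars 03.

AI03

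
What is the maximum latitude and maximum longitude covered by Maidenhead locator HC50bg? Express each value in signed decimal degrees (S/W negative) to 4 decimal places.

Field H=7, C=2: +7·20° lon, +2·10° lat → SW at lon -40°, lat -70°.
Square 5, 0: +5·2° lon, +0·1° lat → SW at lon -30°, lat -70°.
Subsquare b=1, g=6: +1·0.0833333° lon, +6·0.0416667° lat → SW at lon -29.9167°, lat -69.75°.
Cell spans 0.0833333° lon × 0.0416667° lat. NE corner is SW corner plus one full cell.
latitude -69.7083, longitude -29.8333.

-69.7083, -29.8333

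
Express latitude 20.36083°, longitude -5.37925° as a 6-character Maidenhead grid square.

Shift to the Maidenhead origin (180°W, 90°S): lon 174.6207, lat 110.3608.
Field: 174.6207/20 → 8 → I, 110.3608/10 → 11 → L; chars IL.
Square: 14.6207/2 → 7, 0.3608/1 → 0; chars 70.
Subsquare: 0.6207/0.0833333 → 7 → h, 0.3608/0.0416667 → 8 → i; chars hi.

IL70hi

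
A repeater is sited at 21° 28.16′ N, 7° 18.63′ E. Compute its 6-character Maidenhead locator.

Offset from 180°W / 90°S: lon 187.3105°, lat 111.4693°.
Field: 187.3105/20 → 9 → J, 111.4693/10 → 11 → L; chars JL.
Square: 7.3105/2 → 3, 1.4693/1 → 1; chars 31.
Subsquare: 1.3105/0.0833333 → 15 → p, 0.4693/0.0416667 → 11 → l; chars pl.

JL31pl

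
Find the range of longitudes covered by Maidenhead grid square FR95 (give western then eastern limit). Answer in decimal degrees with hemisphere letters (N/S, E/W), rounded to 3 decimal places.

62.000° W, 60.000° W

Field F=5, R=17: +5·20° lon, +17·10° lat → SW at lon -80°, lat 80°.
Square 9, 5: +9·2° lon, +5·1° lat → SW at lon -62°, lat 85°.
Cell spans 2° lon × 1° lat.
west 62.000° W, east 60.000° W.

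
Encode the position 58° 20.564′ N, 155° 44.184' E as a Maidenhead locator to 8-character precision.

QO78ui82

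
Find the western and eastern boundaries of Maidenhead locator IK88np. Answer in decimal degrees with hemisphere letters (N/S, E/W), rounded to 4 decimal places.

2.9167° W, 2.8333° W

Field I=8, K=10: +8·20° lon, +10·10° lat → SW at lon -20°, lat 10°.
Square 8, 8: +8·2° lon, +8·1° lat → SW at lon -4°, lat 18°.
Subsquare n=13, p=15: +13·0.0833333° lon, +15·0.0416667° lat → SW at lon -2.91667°, lat 18.625°.
Cell spans 0.0833333° lon × 0.0416667° lat.
west 2.9167° W, east 2.8333° W.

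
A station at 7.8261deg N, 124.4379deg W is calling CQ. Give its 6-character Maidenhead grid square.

CJ77st

Add 180° to longitude and 90° to latitude: 55.5621, 97.8261.
Field: 55.5621/20 → 2 → C, 97.8261/10 → 9 → J; chars CJ.
Square: 15.5621/2 → 7, 7.8261/1 → 7; chars 77.
Subsquare: 1.5621/0.0833333 → 18 → s, 0.8261/0.0416667 → 19 → t; chars st.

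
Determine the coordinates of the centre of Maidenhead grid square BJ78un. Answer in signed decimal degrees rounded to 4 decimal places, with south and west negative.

Field B=1, J=9: +1·20° lon, +9·10° lat → SW at lon -160°, lat 0°.
Square 7, 8: +7·2° lon, +8·1° lat → SW at lon -146°, lat 8°.
Subsquare u=20, n=13: +20·0.0833333° lon, +13·0.0416667° lat → SW at lon -144.333°, lat 8.54167°.
Cell spans 0.0833333° lon × 0.0416667° lat. Centre is SW corner plus half of each.
latitude 8.5625, longitude -144.2917.

8.5625, -144.2917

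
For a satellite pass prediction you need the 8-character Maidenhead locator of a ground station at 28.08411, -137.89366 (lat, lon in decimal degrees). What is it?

Add 180° to longitude and 90° to latitude: 42.10634, 118.08411.
Field: lon ⌊42.10634/20⌋ = 2 → C; lat ⌊118.08411/10⌋ = 11 → L.
Square: lon ⌊2.10634/2⌋ = 1; lat ⌊8.08411/1⌋ = 8.
Subsquare: lon ⌊0.10634/0.0833333⌋ = 1 → b; lat ⌊0.08411/0.0416667⌋ = 2 → c.
Extended square: lon ⌊0.02301/0.00833333⌋ = 2; lat ⌊0.00078/0.00416667⌋ = 0.

CL18bc20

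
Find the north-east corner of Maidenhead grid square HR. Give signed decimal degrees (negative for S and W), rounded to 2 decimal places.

90.00, -20.00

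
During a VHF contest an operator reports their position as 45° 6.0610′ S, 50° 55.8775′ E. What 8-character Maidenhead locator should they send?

Shift to the Maidenhead origin (180°W, 90°S): lon 230.93129, lat 44.89898.
Field (20°×10°, letters A–R): lon ⌊230.93129/20⌋ = 11 → L; lat ⌊44.89898/10⌋ = 4 → E.
Square (2°×1°, digits 0–9): lon ⌊10.93129/2⌋ = 5; lat ⌊4.89898/1⌋ = 4.
Subsquare (5′×2.5′, letters a–x): lon ⌊0.93129/0.0833333⌋ = 11 → l; lat ⌊0.89898/0.0416667⌋ = 21 → v.
Extended square (30″×15″, digits 0–9): lon ⌊0.01462/0.00833333⌋ = 1; lat ⌊0.02398/0.00416667⌋ = 5.

LE54lv15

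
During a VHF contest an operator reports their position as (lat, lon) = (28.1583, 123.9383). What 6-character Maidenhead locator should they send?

Offset from 180°W / 90°S: lon 303.9383°, lat 118.1583°.
Field: lon ⌊303.9383/20⌋ = 15 → P; lat ⌊118.1583/10⌋ = 11 → L.
Square: lon ⌊3.9383/2⌋ = 1; lat ⌊8.1583/1⌋ = 8.
Subsquare: lon ⌊1.9383/0.0833333⌋ = 23 → x; lat ⌊0.1583/0.0416667⌋ = 3 → d.

PL18xd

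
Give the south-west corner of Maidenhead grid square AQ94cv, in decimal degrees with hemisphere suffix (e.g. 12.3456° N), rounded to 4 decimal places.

Field A=0, Q=16: +0·20° lon, +16·10° lat → SW at lon -180°, lat 70°.
Square 9, 4: +9·2° lon, +4·1° lat → SW at lon -162°, lat 74°.
Subsquare c=2, v=21: +2·0.0833333° lon, +21·0.0416667° lat → SW at lon -161.833°, lat 74.875°.
latitude 74.8750° N, longitude 161.8333° W.

74.8750° N, 161.8333° W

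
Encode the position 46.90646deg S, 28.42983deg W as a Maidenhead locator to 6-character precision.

HE53sc

Shift to the Maidenhead origin (180°W, 90°S): lon 151.5702, lat 43.0935.
Field: lon ⌊151.5702/20⌋ = 7 → H; lat ⌊43.0935/10⌋ = 4 → E.
Square: lon ⌊11.5702/2⌋ = 5; lat ⌊3.0935/1⌋ = 3.
Subsquare: lon ⌊1.5702/0.0833333⌋ = 18 → s; lat ⌊0.0935/0.0416667⌋ = 2 → c.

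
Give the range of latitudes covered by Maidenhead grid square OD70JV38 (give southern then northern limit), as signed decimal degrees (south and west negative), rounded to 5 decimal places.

-59.09167, -59.08750

Field O=14, D=3: +14·20° lon, +3·10° lat → SW at lon 100°, lat -60°.
Square 7, 0: +7·2° lon, +0·1° lat → SW at lon 114°, lat -60°.
Subsquare j=9, v=21: +9·0.0833333° lon, +21·0.0416667° lat → SW at lon 114.75°, lat -59.125°.
Extended square 3, 8: +3·0.00833333° lon, +8·0.00416667° lat → SW at lon 114.775°, lat -59.0917°.
Cell spans 0.00833333° lon × 0.00416667° lat.
south -59.09167, north -59.08750.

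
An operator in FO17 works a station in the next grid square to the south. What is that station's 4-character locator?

FO16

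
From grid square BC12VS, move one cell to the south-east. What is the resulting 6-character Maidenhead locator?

BC12wr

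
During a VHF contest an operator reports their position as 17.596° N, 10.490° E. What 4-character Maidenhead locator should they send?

JK57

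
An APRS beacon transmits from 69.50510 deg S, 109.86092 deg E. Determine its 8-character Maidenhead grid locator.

OC40wl38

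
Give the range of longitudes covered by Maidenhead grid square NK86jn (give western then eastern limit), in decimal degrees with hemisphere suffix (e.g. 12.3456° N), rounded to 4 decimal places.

Field N=13, K=10: +13·20° lon, +10·10° lat → SW at lon 80°, lat 10°.
Square 8, 6: +8·2° lon, +6·1° lat → SW at lon 96°, lat 16°.
Subsquare j=9, n=13: +9·0.0833333° lon, +13·0.0416667° lat → SW at lon 96.75°, lat 16.5417°.
Cell spans 0.0833333° lon × 0.0416667° lat.
west 96.7500° E, east 96.8333° E.

96.7500° E, 96.8333° E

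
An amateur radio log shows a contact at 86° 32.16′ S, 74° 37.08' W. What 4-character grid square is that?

FA23

Offset from 180°W / 90°S: lon 105.38°, lat 3.46°.
Field: 105.38/20 → 5 → F, 3.46/10 → 0 → A; chars FA.
Square: 5.38/2 → 2, 3.46/1 → 3; chars 23.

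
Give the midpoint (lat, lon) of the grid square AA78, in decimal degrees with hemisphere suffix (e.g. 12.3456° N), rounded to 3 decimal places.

Field A=0, A=0: +0·20° lon, +0·10° lat → SW at lon -180°, lat -90°.
Square 7, 8: +7·2° lon, +8·1° lat → SW at lon -166°, lat -82°.
Cell spans 2° lon × 1° lat. Centre is SW corner plus half of each.
latitude 81.500° S, longitude 165.000° W.

81.500° S, 165.000° W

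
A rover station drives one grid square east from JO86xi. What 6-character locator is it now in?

Longitude subsquare x = 23; +1 → 24, wraps to 0 = a, carry into square.
Longitude square 8; +1 → 9.
The latitude characters are unchanged.

JO96ai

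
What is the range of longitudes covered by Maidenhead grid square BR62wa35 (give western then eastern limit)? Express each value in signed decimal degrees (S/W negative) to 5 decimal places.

Field B=1, R=17: +1·20° lon, +17·10° lat → SW at lon -160°, lat 80°.
Square 6, 2: +6·2° lon, +2·1° lat → SW at lon -148°, lat 82°.
Subsquare w=22, a=0: +22·0.0833333° lon, +0·0.0416667° lat → SW at lon -146.167°, lat 82°.
Extended square 3, 5: +3·0.00833333° lon, +5·0.00416667° lat → SW at lon -146.142°, lat 82.0208°.
Cell spans 0.00833333° lon × 0.00416667° lat.
west -146.14167, east -146.13333.

-146.14167, -146.13333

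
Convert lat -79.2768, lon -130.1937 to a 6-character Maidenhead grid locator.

Shift to the Maidenhead origin (180°W, 90°S): lon 49.8063, lat 10.7232.
Field: 49.8063/20 → 2 → C, 10.7232/10 → 1 → B; chars CB.
Square: 9.8063/2 → 4, 0.7232/1 → 0; chars 40.
Subsquare: 1.8063/0.0833333 → 21 → v, 0.7232/0.0416667 → 17 → r; chars vr.

CB40vr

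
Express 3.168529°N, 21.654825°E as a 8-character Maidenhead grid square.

KJ03te80

Shift to the Maidenhead origin (180°W, 90°S): lon 201.65482, lat 93.16853.
Field: lon ⌊201.65482/20⌋ = 10 → K; lat ⌊93.16853/10⌋ = 9 → J.
Square: lon ⌊1.65482/2⌋ = 0; lat ⌊3.16853/1⌋ = 3.
Subsquare: lon ⌊1.65482/0.0833333⌋ = 19 → t; lat ⌊0.16853/0.0416667⌋ = 4 → e.
Extended square: lon ⌊0.07149/0.00833333⌋ = 8; lat ⌊0.00186/0.00416667⌋ = 0.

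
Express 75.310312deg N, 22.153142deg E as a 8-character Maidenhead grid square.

KQ15bh84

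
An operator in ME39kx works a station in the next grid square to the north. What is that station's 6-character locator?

Latitude subsquare x = 23; +1 → 24, wraps to 0 = a, carry into square.
Latitude square 9; +1 → 10, wraps to 0, carry into field.
Latitude field E = 4; +1 → 5 = F.
The longitude characters are unchanged.

MF30ka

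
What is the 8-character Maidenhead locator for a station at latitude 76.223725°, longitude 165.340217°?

RQ26qf03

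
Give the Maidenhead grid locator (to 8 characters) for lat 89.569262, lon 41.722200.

Offset from 180°W / 90°S: lon 221.72220°, lat 179.56926°.
Field: lon ⌊221.72220/20⌋ = 11 → L; lat ⌊179.56926/10⌋ = 17 → R.
Square: lon ⌊1.72220/2⌋ = 0; lat ⌊9.56926/1⌋ = 9.
Subsquare: lon ⌊1.72220/0.0833333⌋ = 20 → u; lat ⌊0.56926/0.0416667⌋ = 13 → n.
Extended square: lon ⌊0.05553/0.00833333⌋ = 6; lat ⌊0.02760/0.00416667⌋ = 6.

LR09un66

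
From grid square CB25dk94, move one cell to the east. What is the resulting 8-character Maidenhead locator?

CB25ek04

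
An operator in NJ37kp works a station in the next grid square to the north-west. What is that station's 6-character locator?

NJ37jq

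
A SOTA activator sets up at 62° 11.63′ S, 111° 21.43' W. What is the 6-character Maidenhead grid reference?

DC47ht

Add 180° to longitude and 90° to latitude: 68.6428, 27.8062.
Field (20°×10°, letters A–R): lon ⌊68.6428/20⌋ = 3 → D; lat ⌊27.8062/10⌋ = 2 → C.
Square (2°×1°, digits 0–9): lon ⌊8.6428/2⌋ = 4; lat ⌊7.8062/1⌋ = 7.
Subsquare (5′×2.5′, letters a–x): lon ⌊0.6428/0.0833333⌋ = 7 → h; lat ⌊0.8062/0.0416667⌋ = 19 → t.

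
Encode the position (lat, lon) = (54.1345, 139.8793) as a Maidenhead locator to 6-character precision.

Shift to the Maidenhead origin (180°W, 90°S): lon 319.8793, lat 144.1345.
Field: 319.8793/20 → 15 → P, 144.1345/10 → 14 → O; chars PO.
Square: 19.8793/2 → 9, 4.1345/1 → 4; chars 94.
Subsquare: 1.8793/0.0833333 → 22 → w, 0.1345/0.0416667 → 3 → d; chars wd.

PO94wd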